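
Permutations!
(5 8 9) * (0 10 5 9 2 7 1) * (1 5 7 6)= [10, 0, 6, 3, 4, 8, 1, 5, 2, 9, 7]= (0 10 7 5 8 2 6 1)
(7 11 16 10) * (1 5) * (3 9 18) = (1 5)(3 9 18)(7 11 16 10) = [0, 5, 2, 9, 4, 1, 6, 11, 8, 18, 7, 16, 12, 13, 14, 15, 10, 17, 3]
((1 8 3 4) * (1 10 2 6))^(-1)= ((1 8 3 4 10 2 6))^(-1)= (1 6 2 10 4 3 8)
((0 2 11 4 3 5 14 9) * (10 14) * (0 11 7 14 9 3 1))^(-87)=(0 2 7 14 3 5 10 9 11 4 1)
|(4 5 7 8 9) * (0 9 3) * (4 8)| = 12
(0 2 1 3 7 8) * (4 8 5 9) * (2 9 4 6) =[9, 3, 1, 7, 8, 4, 2, 5, 0, 6] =(0 9 6 2 1 3 7 5 4 8)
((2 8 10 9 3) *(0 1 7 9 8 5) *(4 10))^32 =(0 3 1 2 7 5 9)(4 8 10)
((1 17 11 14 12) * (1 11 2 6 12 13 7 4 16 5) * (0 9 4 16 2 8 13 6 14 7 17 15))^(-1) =((0 9 4 2 14 6 12 11 7 16 5 1 15)(8 13 17))^(-1) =(0 15 1 5 16 7 11 12 6 14 2 4 9)(8 17 13)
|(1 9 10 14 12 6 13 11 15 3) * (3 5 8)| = 12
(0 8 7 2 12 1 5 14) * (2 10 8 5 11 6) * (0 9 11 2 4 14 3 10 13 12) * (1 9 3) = (0 5 1 2)(3 10 8 7 13 12 9 11 6 4 14) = [5, 2, 0, 10, 14, 1, 4, 13, 7, 11, 8, 6, 9, 12, 3]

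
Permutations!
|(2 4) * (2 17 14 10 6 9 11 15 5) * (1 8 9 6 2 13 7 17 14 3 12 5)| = 60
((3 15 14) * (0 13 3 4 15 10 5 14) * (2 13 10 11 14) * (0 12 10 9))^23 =((0 9)(2 13 3 11 14 4 15 12 10 5))^23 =(0 9)(2 11 15 5 3 4 10 13 14 12)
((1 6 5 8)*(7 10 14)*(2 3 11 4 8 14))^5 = ((1 6 5 14 7 10 2 3 11 4 8))^5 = (1 10 8 7 4 14 11 5 3 6 2)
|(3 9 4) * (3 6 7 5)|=|(3 9 4 6 7 5)|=6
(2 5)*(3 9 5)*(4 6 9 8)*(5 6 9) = (2 3 8 4 9 6 5) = [0, 1, 3, 8, 9, 2, 5, 7, 4, 6]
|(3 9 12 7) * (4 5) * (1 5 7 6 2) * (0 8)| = 18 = |(0 8)(1 5 4 7 3 9 12 6 2)|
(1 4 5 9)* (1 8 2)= (1 4 5 9 8 2)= [0, 4, 1, 3, 5, 9, 6, 7, 2, 8]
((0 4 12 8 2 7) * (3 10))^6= (12)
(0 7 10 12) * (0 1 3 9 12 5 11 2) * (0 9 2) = (0 7 10 5 11)(1 3 2 9 12) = [7, 3, 9, 2, 4, 11, 6, 10, 8, 12, 5, 0, 1]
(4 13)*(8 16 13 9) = (4 9 8 16 13) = [0, 1, 2, 3, 9, 5, 6, 7, 16, 8, 10, 11, 12, 4, 14, 15, 13]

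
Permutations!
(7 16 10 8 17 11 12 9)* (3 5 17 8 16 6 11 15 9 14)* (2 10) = (2 10 16)(3 5 17 15 9 7 6 11 12 14) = [0, 1, 10, 5, 4, 17, 11, 6, 8, 7, 16, 12, 14, 13, 3, 9, 2, 15]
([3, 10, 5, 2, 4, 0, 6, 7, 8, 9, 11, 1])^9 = (11)(0 3 2 5)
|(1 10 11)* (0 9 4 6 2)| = |(0 9 4 6 2)(1 10 11)| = 15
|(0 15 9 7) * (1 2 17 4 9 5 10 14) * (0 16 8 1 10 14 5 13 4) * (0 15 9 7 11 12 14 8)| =16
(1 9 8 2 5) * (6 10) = (1 9 8 2 5)(6 10) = [0, 9, 5, 3, 4, 1, 10, 7, 2, 8, 6]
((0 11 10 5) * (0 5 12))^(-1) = (0 12 10 11)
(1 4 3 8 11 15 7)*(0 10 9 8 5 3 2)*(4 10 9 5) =(0 9 8 11 15 7 1 10 5 3 4 2) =[9, 10, 0, 4, 2, 3, 6, 1, 11, 8, 5, 15, 12, 13, 14, 7]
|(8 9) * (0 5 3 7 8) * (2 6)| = 6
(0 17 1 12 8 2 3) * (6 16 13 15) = (0 17 1 12 8 2 3)(6 16 13 15) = [17, 12, 3, 0, 4, 5, 16, 7, 2, 9, 10, 11, 8, 15, 14, 6, 13, 1]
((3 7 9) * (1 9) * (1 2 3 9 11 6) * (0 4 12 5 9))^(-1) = (0 9 5 12 4)(1 6 11)(2 7 3)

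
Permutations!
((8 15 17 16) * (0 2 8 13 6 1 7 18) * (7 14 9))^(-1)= (0 18 7 9 14 1 6 13 16 17 15 8 2)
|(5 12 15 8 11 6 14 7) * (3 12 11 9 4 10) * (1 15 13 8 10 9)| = |(1 15 10 3 12 13 8)(4 9)(5 11 6 14 7)| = 70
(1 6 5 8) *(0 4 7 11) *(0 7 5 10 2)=(0 4 5 8 1 6 10 2)(7 11)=[4, 6, 0, 3, 5, 8, 10, 11, 1, 9, 2, 7]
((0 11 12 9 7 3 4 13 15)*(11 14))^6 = (0 3 11 13 9)(4 12 15 7 14)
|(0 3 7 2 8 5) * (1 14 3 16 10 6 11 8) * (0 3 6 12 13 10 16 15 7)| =|(16)(0 15 7 2 1 14 6 11 8 5 3)(10 12 13)| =33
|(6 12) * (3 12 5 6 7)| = |(3 12 7)(5 6)| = 6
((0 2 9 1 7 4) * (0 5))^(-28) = (9)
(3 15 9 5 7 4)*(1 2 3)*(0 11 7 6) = (0 11 7 4 1 2 3 15 9 5 6) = [11, 2, 3, 15, 1, 6, 0, 4, 8, 5, 10, 7, 12, 13, 14, 9]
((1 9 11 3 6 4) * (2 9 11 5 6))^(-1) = (1 4 6 5 9 2 3 11)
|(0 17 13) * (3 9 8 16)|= |(0 17 13)(3 9 8 16)|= 12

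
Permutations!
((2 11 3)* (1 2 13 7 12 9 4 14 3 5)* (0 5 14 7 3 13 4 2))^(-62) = (0 5 1)(2 11 14 13 3 4 7 12 9) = ((0 5 1)(2 11 14 13 3 4 7 12 9))^(-62)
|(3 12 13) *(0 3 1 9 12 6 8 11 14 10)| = |(0 3 6 8 11 14 10)(1 9 12 13)| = 28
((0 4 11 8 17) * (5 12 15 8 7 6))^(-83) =(0 15 6 4 8 5 11 17 12 7)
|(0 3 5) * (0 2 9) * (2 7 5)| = |(0 3 2 9)(5 7)| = 4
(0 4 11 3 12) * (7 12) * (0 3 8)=(0 4 11 8)(3 7 12)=[4, 1, 2, 7, 11, 5, 6, 12, 0, 9, 10, 8, 3]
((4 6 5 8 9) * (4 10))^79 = ((4 6 5 8 9 10))^79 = (4 6 5 8 9 10)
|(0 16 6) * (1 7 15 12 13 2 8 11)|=|(0 16 6)(1 7 15 12 13 2 8 11)|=24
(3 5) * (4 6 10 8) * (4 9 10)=(3 5)(4 6)(8 9 10)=[0, 1, 2, 5, 6, 3, 4, 7, 9, 10, 8]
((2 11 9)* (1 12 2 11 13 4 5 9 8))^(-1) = (1 8 11 9 5 4 13 2 12)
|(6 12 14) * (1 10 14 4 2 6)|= 12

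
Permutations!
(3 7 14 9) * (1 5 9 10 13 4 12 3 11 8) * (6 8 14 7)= (1 5 9 11 14 10 13 4 12 3 6 8)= [0, 5, 2, 6, 12, 9, 8, 7, 1, 11, 13, 14, 3, 4, 10]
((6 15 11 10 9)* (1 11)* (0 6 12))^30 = (0 9 11 15)(1 6 12 10)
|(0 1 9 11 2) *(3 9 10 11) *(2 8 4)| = |(0 1 10 11 8 4 2)(3 9)| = 14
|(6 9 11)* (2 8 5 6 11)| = |(11)(2 8 5 6 9)| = 5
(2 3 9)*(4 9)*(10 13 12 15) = [0, 1, 3, 4, 9, 5, 6, 7, 8, 2, 13, 11, 15, 12, 14, 10] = (2 3 4 9)(10 13 12 15)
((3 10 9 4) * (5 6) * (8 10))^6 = ((3 8 10 9 4)(5 6))^6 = (3 8 10 9 4)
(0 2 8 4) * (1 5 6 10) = (0 2 8 4)(1 5 6 10) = [2, 5, 8, 3, 0, 6, 10, 7, 4, 9, 1]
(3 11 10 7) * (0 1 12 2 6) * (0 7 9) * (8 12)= (0 1 8 12 2 6 7 3 11 10 9)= [1, 8, 6, 11, 4, 5, 7, 3, 12, 0, 9, 10, 2]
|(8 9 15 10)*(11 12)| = 4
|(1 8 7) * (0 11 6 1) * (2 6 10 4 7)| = 20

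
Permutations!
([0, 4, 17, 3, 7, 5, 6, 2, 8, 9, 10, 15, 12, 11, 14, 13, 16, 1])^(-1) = [0, 17, 7, 3, 1, 5, 6, 4, 8, 9, 10, 13, 12, 15, 14, 11, 16, 2]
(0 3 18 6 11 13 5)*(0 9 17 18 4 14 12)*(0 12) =[3, 1, 2, 4, 14, 9, 11, 7, 8, 17, 10, 13, 12, 5, 0, 15, 16, 18, 6] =(0 3 4 14)(5 9 17 18 6 11 13)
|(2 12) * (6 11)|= 2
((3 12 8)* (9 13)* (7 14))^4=((3 12 8)(7 14)(9 13))^4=(14)(3 12 8)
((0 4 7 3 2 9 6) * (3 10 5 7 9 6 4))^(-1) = (0 6 2 3)(4 9)(5 10 7)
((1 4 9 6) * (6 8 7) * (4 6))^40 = ((1 6)(4 9 8 7))^40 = (9)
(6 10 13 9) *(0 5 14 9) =(0 5 14 9 6 10 13) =[5, 1, 2, 3, 4, 14, 10, 7, 8, 6, 13, 11, 12, 0, 9]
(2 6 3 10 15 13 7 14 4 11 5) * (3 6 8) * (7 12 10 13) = [0, 1, 8, 13, 11, 2, 6, 14, 3, 9, 15, 5, 10, 12, 4, 7] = (2 8 3 13 12 10 15 7 14 4 11 5)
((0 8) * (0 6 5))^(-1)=((0 8 6 5))^(-1)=(0 5 6 8)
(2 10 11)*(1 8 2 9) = (1 8 2 10 11 9) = [0, 8, 10, 3, 4, 5, 6, 7, 2, 1, 11, 9]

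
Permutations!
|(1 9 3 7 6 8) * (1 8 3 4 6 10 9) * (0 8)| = |(0 8)(3 7 10 9 4 6)| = 6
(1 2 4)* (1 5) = (1 2 4 5) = [0, 2, 4, 3, 5, 1]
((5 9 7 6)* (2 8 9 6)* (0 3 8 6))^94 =(0 6 7 8)(2 9 3 5)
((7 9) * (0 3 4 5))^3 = ((0 3 4 5)(7 9))^3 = (0 5 4 3)(7 9)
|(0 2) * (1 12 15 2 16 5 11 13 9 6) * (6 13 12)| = |(0 16 5 11 12 15 2)(1 6)(9 13)| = 14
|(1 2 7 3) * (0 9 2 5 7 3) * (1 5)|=|(0 9 2 3 5 7)|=6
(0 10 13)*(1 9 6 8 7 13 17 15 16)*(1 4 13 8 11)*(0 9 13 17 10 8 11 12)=[8, 13, 2, 3, 17, 5, 12, 11, 7, 6, 10, 1, 0, 9, 14, 16, 4, 15]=(0 8 7 11 1 13 9 6 12)(4 17 15 16)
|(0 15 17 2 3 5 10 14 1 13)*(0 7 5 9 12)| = 42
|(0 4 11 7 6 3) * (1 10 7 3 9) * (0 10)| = 9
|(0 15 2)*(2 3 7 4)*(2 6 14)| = 8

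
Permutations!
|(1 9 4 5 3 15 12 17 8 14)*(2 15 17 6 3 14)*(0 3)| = |(0 3 17 8 2 15 12 6)(1 9 4 5 14)| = 40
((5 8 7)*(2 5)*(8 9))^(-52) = ((2 5 9 8 7))^(-52) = (2 8 5 7 9)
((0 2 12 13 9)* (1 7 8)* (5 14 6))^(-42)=((0 2 12 13 9)(1 7 8)(5 14 6))^(-42)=(14)(0 13 2 9 12)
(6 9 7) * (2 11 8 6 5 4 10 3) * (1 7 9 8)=(1 7 5 4 10 3 2 11)(6 8)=[0, 7, 11, 2, 10, 4, 8, 5, 6, 9, 3, 1]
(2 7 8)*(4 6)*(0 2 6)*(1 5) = (0 2 7 8 6 4)(1 5) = [2, 5, 7, 3, 0, 1, 4, 8, 6]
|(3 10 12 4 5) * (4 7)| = 6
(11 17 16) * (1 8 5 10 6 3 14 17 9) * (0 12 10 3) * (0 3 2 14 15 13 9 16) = (0 12 10 6 3 15 13 9 1 8 5 2 14 17)(11 16) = [12, 8, 14, 15, 4, 2, 3, 7, 5, 1, 6, 16, 10, 9, 17, 13, 11, 0]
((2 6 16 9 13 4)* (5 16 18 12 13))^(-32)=(2 13 18)(4 12 6)(5 16 9)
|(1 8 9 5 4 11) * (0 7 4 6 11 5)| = |(0 7 4 5 6 11 1 8 9)| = 9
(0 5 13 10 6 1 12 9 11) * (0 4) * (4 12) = (0 5 13 10 6 1 4)(9 11 12) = [5, 4, 2, 3, 0, 13, 1, 7, 8, 11, 6, 12, 9, 10]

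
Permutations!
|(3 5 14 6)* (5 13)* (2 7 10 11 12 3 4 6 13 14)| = 18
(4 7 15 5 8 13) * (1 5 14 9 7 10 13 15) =(1 5 8 15 14 9 7)(4 10 13) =[0, 5, 2, 3, 10, 8, 6, 1, 15, 7, 13, 11, 12, 4, 9, 14]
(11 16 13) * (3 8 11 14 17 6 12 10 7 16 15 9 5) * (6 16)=(3 8 11 15 9 5)(6 12 10 7)(13 14 17 16)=[0, 1, 2, 8, 4, 3, 12, 6, 11, 5, 7, 15, 10, 14, 17, 9, 13, 16]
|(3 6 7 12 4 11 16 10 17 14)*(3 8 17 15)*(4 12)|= 24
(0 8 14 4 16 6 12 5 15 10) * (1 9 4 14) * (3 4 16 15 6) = [8, 9, 2, 4, 15, 6, 12, 7, 1, 16, 0, 11, 5, 13, 14, 10, 3] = (0 8 1 9 16 3 4 15 10)(5 6 12)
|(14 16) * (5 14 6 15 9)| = 6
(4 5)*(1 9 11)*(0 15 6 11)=(0 15 6 11 1 9)(4 5)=[15, 9, 2, 3, 5, 4, 11, 7, 8, 0, 10, 1, 12, 13, 14, 6]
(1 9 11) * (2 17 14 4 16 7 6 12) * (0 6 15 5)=[6, 9, 17, 3, 16, 0, 12, 15, 8, 11, 10, 1, 2, 13, 4, 5, 7, 14]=(0 6 12 2 17 14 4 16 7 15 5)(1 9 11)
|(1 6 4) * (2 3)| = 6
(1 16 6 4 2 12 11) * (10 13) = (1 16 6 4 2 12 11)(10 13) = [0, 16, 12, 3, 2, 5, 4, 7, 8, 9, 13, 1, 11, 10, 14, 15, 6]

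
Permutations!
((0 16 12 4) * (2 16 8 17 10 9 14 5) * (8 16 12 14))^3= (0 5 4 14 12 16 2)(8 9 10 17)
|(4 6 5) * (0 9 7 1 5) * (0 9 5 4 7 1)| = |(0 5 7)(1 4 6 9)| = 12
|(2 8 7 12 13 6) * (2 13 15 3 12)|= 6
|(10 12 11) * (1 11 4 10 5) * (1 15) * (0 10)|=4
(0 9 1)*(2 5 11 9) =(0 2 5 11 9 1) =[2, 0, 5, 3, 4, 11, 6, 7, 8, 1, 10, 9]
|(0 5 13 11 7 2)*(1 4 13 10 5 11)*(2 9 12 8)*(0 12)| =12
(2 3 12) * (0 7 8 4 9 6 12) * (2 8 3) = (0 7 3)(4 9 6 12 8) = [7, 1, 2, 0, 9, 5, 12, 3, 4, 6, 10, 11, 8]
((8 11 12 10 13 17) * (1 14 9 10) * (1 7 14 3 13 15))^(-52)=((1 3 13 17 8 11 12 7 14 9 10 15))^(-52)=(1 14 8)(3 9 11)(7 17 15)(10 12 13)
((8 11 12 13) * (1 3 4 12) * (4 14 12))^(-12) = ((1 3 14 12 13 8 11))^(-12) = (1 14 13 11 3 12 8)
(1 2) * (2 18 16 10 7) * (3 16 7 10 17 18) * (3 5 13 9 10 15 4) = (1 5 13 9 10 15 4 3 16 17 18 7 2) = [0, 5, 1, 16, 3, 13, 6, 2, 8, 10, 15, 11, 12, 9, 14, 4, 17, 18, 7]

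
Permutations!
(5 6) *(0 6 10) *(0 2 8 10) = (0 6 5)(2 8 10) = [6, 1, 8, 3, 4, 0, 5, 7, 10, 9, 2]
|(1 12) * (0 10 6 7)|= |(0 10 6 7)(1 12)|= 4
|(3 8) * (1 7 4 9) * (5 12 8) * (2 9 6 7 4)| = |(1 4 6 7 2 9)(3 5 12 8)| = 12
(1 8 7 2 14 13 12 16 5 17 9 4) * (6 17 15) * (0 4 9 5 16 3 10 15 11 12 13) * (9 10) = (0 4 1 8 7 2 14)(3 9 10 15 6 17 5 11 12) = [4, 8, 14, 9, 1, 11, 17, 2, 7, 10, 15, 12, 3, 13, 0, 6, 16, 5]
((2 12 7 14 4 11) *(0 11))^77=((0 11 2 12 7 14 4))^77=(14)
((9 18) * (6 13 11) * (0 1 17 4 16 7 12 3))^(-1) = (0 3 12 7 16 4 17 1)(6 11 13)(9 18) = ((0 1 17 4 16 7 12 3)(6 13 11)(9 18))^(-1)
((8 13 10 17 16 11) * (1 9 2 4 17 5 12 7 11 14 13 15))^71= ((1 9 2 4 17 16 14 13 10 5 12 7 11 8 15))^71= (1 7 13 4 15 12 14 2 8 5 16 9 11 10 17)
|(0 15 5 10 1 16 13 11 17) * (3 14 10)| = 11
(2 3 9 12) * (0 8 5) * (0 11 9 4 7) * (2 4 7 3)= (0 8 5 11 9 12 4 3 7)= [8, 1, 2, 7, 3, 11, 6, 0, 5, 12, 10, 9, 4]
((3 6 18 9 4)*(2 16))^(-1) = (2 16)(3 4 9 18 6)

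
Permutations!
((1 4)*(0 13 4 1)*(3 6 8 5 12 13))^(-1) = ((0 3 6 8 5 12 13 4))^(-1) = (0 4 13 12 5 8 6 3)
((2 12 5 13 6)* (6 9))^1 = (2 12 5 13 9 6) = ((2 12 5 13 9 6))^1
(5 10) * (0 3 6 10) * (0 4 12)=(0 3 6 10 5 4 12)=[3, 1, 2, 6, 12, 4, 10, 7, 8, 9, 5, 11, 0]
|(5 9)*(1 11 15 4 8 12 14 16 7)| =18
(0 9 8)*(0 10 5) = (0 9 8 10 5) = [9, 1, 2, 3, 4, 0, 6, 7, 10, 8, 5]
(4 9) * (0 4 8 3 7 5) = [4, 1, 2, 7, 9, 0, 6, 5, 3, 8] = (0 4 9 8 3 7 5)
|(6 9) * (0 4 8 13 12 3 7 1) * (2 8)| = 18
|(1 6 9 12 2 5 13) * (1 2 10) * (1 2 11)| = 9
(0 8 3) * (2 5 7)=(0 8 3)(2 5 7)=[8, 1, 5, 0, 4, 7, 6, 2, 3]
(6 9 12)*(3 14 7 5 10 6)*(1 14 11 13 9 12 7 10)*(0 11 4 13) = (0 11)(1 14 10 6 12 3 4 13 9 7 5) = [11, 14, 2, 4, 13, 1, 12, 5, 8, 7, 6, 0, 3, 9, 10]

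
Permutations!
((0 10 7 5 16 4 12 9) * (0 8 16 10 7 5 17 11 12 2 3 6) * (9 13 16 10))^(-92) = ((0 7 17 11 12 13 16 4 2 3 6)(5 9 8 10))^(-92) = (0 4 11 6 16 17 3 13 7 2 12)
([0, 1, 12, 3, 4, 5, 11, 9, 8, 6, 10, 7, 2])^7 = (2 12)(6 9 7 11)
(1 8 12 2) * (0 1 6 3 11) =(0 1 8 12 2 6 3 11) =[1, 8, 6, 11, 4, 5, 3, 7, 12, 9, 10, 0, 2]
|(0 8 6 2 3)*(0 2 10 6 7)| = 6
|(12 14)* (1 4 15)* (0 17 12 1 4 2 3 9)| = |(0 17 12 14 1 2 3 9)(4 15)| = 8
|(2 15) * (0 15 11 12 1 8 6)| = 8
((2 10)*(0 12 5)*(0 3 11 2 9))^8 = (12)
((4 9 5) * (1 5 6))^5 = ((1 5 4 9 6))^5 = (9)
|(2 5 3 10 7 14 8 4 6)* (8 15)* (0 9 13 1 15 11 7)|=|(0 9 13 1 15 8 4 6 2 5 3 10)(7 14 11)|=12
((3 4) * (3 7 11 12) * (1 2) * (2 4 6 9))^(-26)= (1 4 7 11 12 3 6 9 2)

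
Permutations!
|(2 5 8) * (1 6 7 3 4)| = |(1 6 7 3 4)(2 5 8)| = 15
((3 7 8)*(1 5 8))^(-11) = (1 7 3 8 5)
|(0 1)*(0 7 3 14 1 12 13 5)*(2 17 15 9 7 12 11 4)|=|(0 11 4 2 17 15 9 7 3 14 1 12 13 5)|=14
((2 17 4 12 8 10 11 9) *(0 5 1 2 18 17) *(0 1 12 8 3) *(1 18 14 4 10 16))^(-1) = (0 3 12 5)(1 16 8 4 14 9 11 10 17 18 2)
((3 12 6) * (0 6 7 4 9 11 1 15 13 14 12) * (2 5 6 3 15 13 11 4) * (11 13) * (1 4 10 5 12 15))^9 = (15)(0 3)(1 4 10 6 11 9 5)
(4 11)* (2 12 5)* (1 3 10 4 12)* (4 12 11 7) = (1 3 10 12 5 2)(4 7) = [0, 3, 1, 10, 7, 2, 6, 4, 8, 9, 12, 11, 5]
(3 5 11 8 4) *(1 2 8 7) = (1 2 8 4 3 5 11 7) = [0, 2, 8, 5, 3, 11, 6, 1, 4, 9, 10, 7]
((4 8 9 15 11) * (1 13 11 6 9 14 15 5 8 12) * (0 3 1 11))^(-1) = (0 13 1 3)(4 11 12)(5 9 6 15 14 8)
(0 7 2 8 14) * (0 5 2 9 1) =(0 7 9 1)(2 8 14 5) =[7, 0, 8, 3, 4, 2, 6, 9, 14, 1, 10, 11, 12, 13, 5]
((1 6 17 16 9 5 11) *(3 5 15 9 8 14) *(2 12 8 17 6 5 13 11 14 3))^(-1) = (1 11 13 3 8 12 2 14 5)(9 15)(16 17)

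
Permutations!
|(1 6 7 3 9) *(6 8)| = 6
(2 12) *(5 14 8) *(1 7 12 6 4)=(1 7 12 2 6 4)(5 14 8)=[0, 7, 6, 3, 1, 14, 4, 12, 5, 9, 10, 11, 2, 13, 8]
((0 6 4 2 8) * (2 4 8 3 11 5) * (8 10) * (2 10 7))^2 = ((0 6 7 2 3 11 5 10 8))^2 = (0 7 3 5 8 6 2 11 10)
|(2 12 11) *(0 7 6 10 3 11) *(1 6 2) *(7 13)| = 5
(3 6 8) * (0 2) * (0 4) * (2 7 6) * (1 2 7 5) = (0 5 1 2 4)(3 7 6 8) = [5, 2, 4, 7, 0, 1, 8, 6, 3]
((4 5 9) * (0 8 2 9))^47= (0 5 4 9 2 8)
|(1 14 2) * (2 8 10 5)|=|(1 14 8 10 5 2)|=6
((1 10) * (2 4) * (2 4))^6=((1 10))^6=(10)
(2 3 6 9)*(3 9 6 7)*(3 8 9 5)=(2 5 3 7 8 9)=[0, 1, 5, 7, 4, 3, 6, 8, 9, 2]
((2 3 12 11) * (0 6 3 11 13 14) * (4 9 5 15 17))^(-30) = (17)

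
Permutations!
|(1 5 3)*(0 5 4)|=|(0 5 3 1 4)|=5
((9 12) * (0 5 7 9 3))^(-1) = ((0 5 7 9 12 3))^(-1) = (0 3 12 9 7 5)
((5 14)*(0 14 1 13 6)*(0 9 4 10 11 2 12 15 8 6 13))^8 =(2 11 10 4 9 6 8 15 12) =((0 14 5 1)(2 12 15 8 6 9 4 10 11))^8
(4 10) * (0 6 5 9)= (0 6 5 9)(4 10)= [6, 1, 2, 3, 10, 9, 5, 7, 8, 0, 4]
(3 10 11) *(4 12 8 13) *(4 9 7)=(3 10 11)(4 12 8 13 9 7)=[0, 1, 2, 10, 12, 5, 6, 4, 13, 7, 11, 3, 8, 9]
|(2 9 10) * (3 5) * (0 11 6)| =|(0 11 6)(2 9 10)(3 5)| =6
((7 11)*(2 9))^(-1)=((2 9)(7 11))^(-1)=(2 9)(7 11)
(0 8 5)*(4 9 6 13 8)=[4, 1, 2, 3, 9, 0, 13, 7, 5, 6, 10, 11, 12, 8]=(0 4 9 6 13 8 5)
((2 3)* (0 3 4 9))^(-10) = (9)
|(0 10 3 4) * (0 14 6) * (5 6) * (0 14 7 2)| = 6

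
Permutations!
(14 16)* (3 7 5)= (3 7 5)(14 16)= [0, 1, 2, 7, 4, 3, 6, 5, 8, 9, 10, 11, 12, 13, 16, 15, 14]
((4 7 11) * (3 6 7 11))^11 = ((3 6 7)(4 11))^11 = (3 7 6)(4 11)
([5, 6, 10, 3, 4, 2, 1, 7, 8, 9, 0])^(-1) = [10, 6, 5, 3, 4, 0, 1, 7, 8, 9, 2]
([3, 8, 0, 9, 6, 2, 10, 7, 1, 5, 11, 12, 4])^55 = [0, 8, 2, 3, 4, 5, 6, 7, 1, 9, 10, 11, 12]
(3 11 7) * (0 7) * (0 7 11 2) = [11, 1, 0, 2, 4, 5, 6, 3, 8, 9, 10, 7] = (0 11 7 3 2)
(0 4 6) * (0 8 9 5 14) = (0 4 6 8 9 5 14) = [4, 1, 2, 3, 6, 14, 8, 7, 9, 5, 10, 11, 12, 13, 0]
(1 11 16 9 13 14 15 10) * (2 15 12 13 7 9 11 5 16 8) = (1 5 16 11 8 2 15 10)(7 9)(12 13 14) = [0, 5, 15, 3, 4, 16, 6, 9, 2, 7, 1, 8, 13, 14, 12, 10, 11]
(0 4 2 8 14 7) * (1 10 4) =(0 1 10 4 2 8 14 7) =[1, 10, 8, 3, 2, 5, 6, 0, 14, 9, 4, 11, 12, 13, 7]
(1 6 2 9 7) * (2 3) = (1 6 3 2 9 7) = [0, 6, 9, 2, 4, 5, 3, 1, 8, 7]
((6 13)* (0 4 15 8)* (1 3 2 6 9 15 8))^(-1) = (0 8 4)(1 15 9 13 6 2 3)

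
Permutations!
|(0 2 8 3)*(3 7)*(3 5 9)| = |(0 2 8 7 5 9 3)| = 7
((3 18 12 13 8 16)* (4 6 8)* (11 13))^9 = ((3 18 12 11 13 4 6 8 16))^9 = (18)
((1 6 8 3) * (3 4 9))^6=(9)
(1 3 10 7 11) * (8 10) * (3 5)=[0, 5, 2, 8, 4, 3, 6, 11, 10, 9, 7, 1]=(1 5 3 8 10 7 11)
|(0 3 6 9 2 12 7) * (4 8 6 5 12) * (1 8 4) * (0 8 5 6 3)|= |(1 5 12 7 8 3 6 9 2)|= 9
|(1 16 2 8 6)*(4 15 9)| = 15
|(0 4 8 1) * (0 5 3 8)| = 4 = |(0 4)(1 5 3 8)|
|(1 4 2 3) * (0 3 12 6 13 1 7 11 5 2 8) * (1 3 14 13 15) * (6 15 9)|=26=|(0 14 13 3 7 11 5 2 12 15 1 4 8)(6 9)|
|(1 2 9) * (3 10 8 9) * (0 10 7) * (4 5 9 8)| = |(0 10 4 5 9 1 2 3 7)| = 9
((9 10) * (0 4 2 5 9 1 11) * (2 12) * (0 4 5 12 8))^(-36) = (12)(0 1)(4 9)(5 11)(8 10)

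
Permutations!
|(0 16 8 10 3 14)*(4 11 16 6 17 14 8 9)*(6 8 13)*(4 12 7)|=|(0 8 10 3 13 6 17 14)(4 11 16 9 12 7)|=24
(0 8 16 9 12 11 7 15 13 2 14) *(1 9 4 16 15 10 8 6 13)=(0 6 13 2 14)(1 9 12 11 7 10 8 15)(4 16)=[6, 9, 14, 3, 16, 5, 13, 10, 15, 12, 8, 7, 11, 2, 0, 1, 4]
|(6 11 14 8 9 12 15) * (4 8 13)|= |(4 8 9 12 15 6 11 14 13)|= 9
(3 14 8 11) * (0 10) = (0 10)(3 14 8 11) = [10, 1, 2, 14, 4, 5, 6, 7, 11, 9, 0, 3, 12, 13, 8]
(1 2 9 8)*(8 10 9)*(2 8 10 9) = [0, 8, 10, 3, 4, 5, 6, 7, 1, 9, 2] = (1 8)(2 10)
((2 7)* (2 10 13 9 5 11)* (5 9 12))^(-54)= ((2 7 10 13 12 5 11))^(-54)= (2 10 12 11 7 13 5)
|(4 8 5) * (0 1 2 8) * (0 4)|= |(0 1 2 8 5)|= 5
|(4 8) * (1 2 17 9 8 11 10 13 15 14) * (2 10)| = 30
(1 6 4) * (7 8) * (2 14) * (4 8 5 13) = (1 6 8 7 5 13 4)(2 14) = [0, 6, 14, 3, 1, 13, 8, 5, 7, 9, 10, 11, 12, 4, 2]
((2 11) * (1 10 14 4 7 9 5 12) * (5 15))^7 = (1 5 9 4 10 12 15 7 14)(2 11)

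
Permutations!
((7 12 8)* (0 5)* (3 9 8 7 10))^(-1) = (0 5)(3 10 8 9)(7 12)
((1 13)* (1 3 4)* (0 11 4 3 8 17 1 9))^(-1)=((0 11 4 9)(1 13 8 17))^(-1)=(0 9 4 11)(1 17 8 13)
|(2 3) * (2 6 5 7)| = 5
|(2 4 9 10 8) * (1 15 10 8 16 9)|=8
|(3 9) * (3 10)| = |(3 9 10)| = 3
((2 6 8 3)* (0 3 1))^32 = (0 2 8)(1 3 6)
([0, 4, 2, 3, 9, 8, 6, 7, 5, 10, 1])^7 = [0, 10, 2, 3, 1, 8, 6, 7, 5, 4, 9]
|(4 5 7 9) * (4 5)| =3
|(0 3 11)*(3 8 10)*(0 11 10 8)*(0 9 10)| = |(11)(0 9 10 3)| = 4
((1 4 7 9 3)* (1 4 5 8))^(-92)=(9)(1 5 8)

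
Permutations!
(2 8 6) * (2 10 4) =(2 8 6 10 4) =[0, 1, 8, 3, 2, 5, 10, 7, 6, 9, 4]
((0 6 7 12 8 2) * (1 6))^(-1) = (0 2 8 12 7 6 1)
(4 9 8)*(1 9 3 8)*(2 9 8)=(1 8 4 3 2 9)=[0, 8, 9, 2, 3, 5, 6, 7, 4, 1]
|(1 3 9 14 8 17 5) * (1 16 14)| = 15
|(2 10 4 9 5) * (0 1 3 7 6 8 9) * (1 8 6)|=21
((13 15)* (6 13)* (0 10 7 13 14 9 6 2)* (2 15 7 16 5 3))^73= ((0 10 16 5 3 2)(6 14 9)(7 13))^73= (0 10 16 5 3 2)(6 14 9)(7 13)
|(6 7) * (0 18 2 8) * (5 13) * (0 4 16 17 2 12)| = 30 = |(0 18 12)(2 8 4 16 17)(5 13)(6 7)|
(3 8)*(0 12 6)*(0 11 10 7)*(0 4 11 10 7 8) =(0 12 6 10 8 3)(4 11 7) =[12, 1, 2, 0, 11, 5, 10, 4, 3, 9, 8, 7, 6]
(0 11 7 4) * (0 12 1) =(0 11 7 4 12 1) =[11, 0, 2, 3, 12, 5, 6, 4, 8, 9, 10, 7, 1]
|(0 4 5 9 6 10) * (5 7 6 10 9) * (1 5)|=6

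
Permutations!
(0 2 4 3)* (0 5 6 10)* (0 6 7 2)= (2 4 3 5 7)(6 10)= [0, 1, 4, 5, 3, 7, 10, 2, 8, 9, 6]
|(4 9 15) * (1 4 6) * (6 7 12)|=|(1 4 9 15 7 12 6)|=7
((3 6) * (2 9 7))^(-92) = (2 9 7)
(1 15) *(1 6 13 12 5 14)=(1 15 6 13 12 5 14)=[0, 15, 2, 3, 4, 14, 13, 7, 8, 9, 10, 11, 5, 12, 1, 6]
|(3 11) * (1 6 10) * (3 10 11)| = |(1 6 11 10)| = 4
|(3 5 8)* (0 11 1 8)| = |(0 11 1 8 3 5)| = 6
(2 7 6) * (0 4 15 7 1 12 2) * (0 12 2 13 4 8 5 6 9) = (0 8 5 6 12 13 4 15 7 9)(1 2) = [8, 2, 1, 3, 15, 6, 12, 9, 5, 0, 10, 11, 13, 4, 14, 7]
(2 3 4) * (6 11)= (2 3 4)(6 11)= [0, 1, 3, 4, 2, 5, 11, 7, 8, 9, 10, 6]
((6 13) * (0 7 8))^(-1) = (0 8 7)(6 13)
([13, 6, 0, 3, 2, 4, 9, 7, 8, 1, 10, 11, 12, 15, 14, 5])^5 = [2, 9, 4, 3, 5, 15, 1, 7, 8, 6, 10, 11, 12, 0, 14, 13]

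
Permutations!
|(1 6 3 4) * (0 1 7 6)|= |(0 1)(3 4 7 6)|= 4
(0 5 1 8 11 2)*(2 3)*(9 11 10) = (0 5 1 8 10 9 11 3 2) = [5, 8, 0, 2, 4, 1, 6, 7, 10, 11, 9, 3]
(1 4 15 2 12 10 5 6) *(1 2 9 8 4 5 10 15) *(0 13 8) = (0 13 8 4 1 5 6 2 12 15 9) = [13, 5, 12, 3, 1, 6, 2, 7, 4, 0, 10, 11, 15, 8, 14, 9]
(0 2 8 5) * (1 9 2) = [1, 9, 8, 3, 4, 0, 6, 7, 5, 2] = (0 1 9 2 8 5)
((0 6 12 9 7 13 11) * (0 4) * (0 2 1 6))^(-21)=((1 6 12 9 7 13 11 4 2))^(-21)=(1 11 9)(2 13 12)(4 7 6)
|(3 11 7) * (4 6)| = 6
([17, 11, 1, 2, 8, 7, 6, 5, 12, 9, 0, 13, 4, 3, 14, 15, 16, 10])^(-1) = (0 10 17)(1 2 3 13 11)(4 12 8)(5 7)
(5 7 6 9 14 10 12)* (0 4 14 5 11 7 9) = (0 4 14 10 12 11 7 6)(5 9) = [4, 1, 2, 3, 14, 9, 0, 6, 8, 5, 12, 7, 11, 13, 10]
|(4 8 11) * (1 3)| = 6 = |(1 3)(4 8 11)|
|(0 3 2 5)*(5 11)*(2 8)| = 6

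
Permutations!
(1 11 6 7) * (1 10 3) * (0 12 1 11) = (0 12 1)(3 11 6 7 10) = [12, 0, 2, 11, 4, 5, 7, 10, 8, 9, 3, 6, 1]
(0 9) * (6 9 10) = (0 10 6 9) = [10, 1, 2, 3, 4, 5, 9, 7, 8, 0, 6]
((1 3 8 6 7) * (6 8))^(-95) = ((8)(1 3 6 7))^(-95) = (8)(1 3 6 7)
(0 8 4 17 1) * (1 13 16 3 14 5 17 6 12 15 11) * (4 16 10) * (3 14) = [8, 0, 2, 3, 6, 17, 12, 7, 16, 9, 4, 1, 15, 10, 5, 11, 14, 13] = (0 8 16 14 5 17 13 10 4 6 12 15 11 1)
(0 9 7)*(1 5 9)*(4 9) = [1, 5, 2, 3, 9, 4, 6, 0, 8, 7] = (0 1 5 4 9 7)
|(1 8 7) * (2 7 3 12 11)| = |(1 8 3 12 11 2 7)| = 7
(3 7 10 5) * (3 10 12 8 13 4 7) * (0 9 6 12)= (0 9 6 12 8 13 4 7)(5 10)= [9, 1, 2, 3, 7, 10, 12, 0, 13, 6, 5, 11, 8, 4]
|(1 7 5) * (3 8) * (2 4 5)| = 10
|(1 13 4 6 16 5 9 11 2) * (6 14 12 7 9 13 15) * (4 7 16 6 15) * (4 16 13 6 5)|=10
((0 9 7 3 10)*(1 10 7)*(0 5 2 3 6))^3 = (0 10 3)(1 2 6)(5 7 9)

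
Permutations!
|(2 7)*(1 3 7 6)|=5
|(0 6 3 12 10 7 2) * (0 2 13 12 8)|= |(0 6 3 8)(7 13 12 10)|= 4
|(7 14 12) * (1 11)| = |(1 11)(7 14 12)| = 6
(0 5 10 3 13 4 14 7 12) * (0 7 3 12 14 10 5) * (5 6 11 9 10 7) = [0, 1, 2, 13, 7, 6, 11, 14, 8, 10, 12, 9, 5, 4, 3] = (3 13 4 7 14)(5 6 11 9 10 12)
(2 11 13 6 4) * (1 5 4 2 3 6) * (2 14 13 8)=(1 5 4 3 6 14 13)(2 11 8)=[0, 5, 11, 6, 3, 4, 14, 7, 2, 9, 10, 8, 12, 1, 13]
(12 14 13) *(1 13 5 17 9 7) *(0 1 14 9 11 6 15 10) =(0 1 13 12 9 7 14 5 17 11 6 15 10) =[1, 13, 2, 3, 4, 17, 15, 14, 8, 7, 0, 6, 9, 12, 5, 10, 16, 11]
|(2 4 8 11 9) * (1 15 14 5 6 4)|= |(1 15 14 5 6 4 8 11 9 2)|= 10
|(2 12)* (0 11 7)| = 6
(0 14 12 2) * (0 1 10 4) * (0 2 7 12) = (0 14)(1 10 4 2)(7 12) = [14, 10, 1, 3, 2, 5, 6, 12, 8, 9, 4, 11, 7, 13, 0]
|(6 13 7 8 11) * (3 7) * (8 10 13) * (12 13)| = 15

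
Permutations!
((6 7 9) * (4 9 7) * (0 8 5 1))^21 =((0 8 5 1)(4 9 6))^21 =(9)(0 8 5 1)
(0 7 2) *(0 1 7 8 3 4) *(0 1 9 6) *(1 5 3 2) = (0 8 2 9 6)(1 7)(3 4 5) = [8, 7, 9, 4, 5, 3, 0, 1, 2, 6]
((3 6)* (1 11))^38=((1 11)(3 6))^38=(11)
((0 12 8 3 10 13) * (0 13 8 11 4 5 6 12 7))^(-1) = ((13)(0 7)(3 10 8)(4 5 6 12 11))^(-1) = (13)(0 7)(3 8 10)(4 11 12 6 5)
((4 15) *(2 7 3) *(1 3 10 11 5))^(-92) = (15)(1 5 11 10 7 2 3)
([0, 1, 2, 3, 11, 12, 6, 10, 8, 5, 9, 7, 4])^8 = (4 11 7 10 9 5 12)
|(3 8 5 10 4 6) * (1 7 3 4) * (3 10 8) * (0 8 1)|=|(0 8 5 1 7 10)(4 6)|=6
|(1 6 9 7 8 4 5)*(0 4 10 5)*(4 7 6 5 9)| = 14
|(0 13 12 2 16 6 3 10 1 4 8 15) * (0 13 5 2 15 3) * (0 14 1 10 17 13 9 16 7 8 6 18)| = 52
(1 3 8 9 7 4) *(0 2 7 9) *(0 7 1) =(9)(0 2 1 3 8 7 4) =[2, 3, 1, 8, 0, 5, 6, 4, 7, 9]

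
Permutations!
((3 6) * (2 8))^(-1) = (2 8)(3 6)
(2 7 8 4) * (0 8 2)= (0 8 4)(2 7)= [8, 1, 7, 3, 0, 5, 6, 2, 4]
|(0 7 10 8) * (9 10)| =|(0 7 9 10 8)| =5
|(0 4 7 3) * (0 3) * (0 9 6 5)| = 6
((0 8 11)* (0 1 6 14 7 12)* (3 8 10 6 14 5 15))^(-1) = ((0 10 6 5 15 3 8 11 1 14 7 12))^(-1) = (0 12 7 14 1 11 8 3 15 5 6 10)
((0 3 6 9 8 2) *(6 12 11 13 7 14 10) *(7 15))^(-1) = (0 2 8 9 6 10 14 7 15 13 11 12 3)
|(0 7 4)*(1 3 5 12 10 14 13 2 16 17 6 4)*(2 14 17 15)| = 30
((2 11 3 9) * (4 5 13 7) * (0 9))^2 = (0 2 3 9 11)(4 13)(5 7)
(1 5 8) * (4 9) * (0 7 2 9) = (0 7 2 9 4)(1 5 8) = [7, 5, 9, 3, 0, 8, 6, 2, 1, 4]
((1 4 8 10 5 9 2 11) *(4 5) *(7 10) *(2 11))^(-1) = (1 11 9 5)(4 10 7 8)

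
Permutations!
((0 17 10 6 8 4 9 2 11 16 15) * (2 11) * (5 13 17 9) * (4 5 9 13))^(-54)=((0 13 17 10 6 8 5 4 9 11 16 15))^(-54)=(0 5)(4 13)(6 16)(8 15)(9 17)(10 11)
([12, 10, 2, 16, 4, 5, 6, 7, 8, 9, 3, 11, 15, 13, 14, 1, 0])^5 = (0 3 1 12 16 10 15)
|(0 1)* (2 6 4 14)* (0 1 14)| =|(0 14 2 6 4)| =5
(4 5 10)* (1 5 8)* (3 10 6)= (1 5 6 3 10 4 8)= [0, 5, 2, 10, 8, 6, 3, 7, 1, 9, 4]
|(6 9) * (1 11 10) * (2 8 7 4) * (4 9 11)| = 9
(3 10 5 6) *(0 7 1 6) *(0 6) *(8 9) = [7, 0, 2, 10, 4, 6, 3, 1, 9, 8, 5] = (0 7 1)(3 10 5 6)(8 9)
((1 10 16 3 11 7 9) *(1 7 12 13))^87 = ((1 10 16 3 11 12 13)(7 9))^87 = (1 3 13 16 12 10 11)(7 9)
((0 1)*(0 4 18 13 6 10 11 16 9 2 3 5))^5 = ((0 1 4 18 13 6 10 11 16 9 2 3 5))^5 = (0 6 2 4 11 5 13 9 1 10 3 18 16)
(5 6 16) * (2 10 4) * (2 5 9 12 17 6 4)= [0, 1, 10, 3, 5, 4, 16, 7, 8, 12, 2, 11, 17, 13, 14, 15, 9, 6]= (2 10)(4 5)(6 16 9 12 17)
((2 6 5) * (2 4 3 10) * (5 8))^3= (2 5 10 8 3 6 4)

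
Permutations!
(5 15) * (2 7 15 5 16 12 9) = (2 7 15 16 12 9) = [0, 1, 7, 3, 4, 5, 6, 15, 8, 2, 10, 11, 9, 13, 14, 16, 12]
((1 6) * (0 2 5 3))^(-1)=(0 3 5 2)(1 6)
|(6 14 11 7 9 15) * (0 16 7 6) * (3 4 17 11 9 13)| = |(0 16 7 13 3 4 17 11 6 14 9 15)| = 12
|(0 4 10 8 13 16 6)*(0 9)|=8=|(0 4 10 8 13 16 6 9)|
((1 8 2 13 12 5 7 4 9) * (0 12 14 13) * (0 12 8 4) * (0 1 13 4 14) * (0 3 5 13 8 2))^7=(0 1 12 4 3 8 7 2 14 13 9 5)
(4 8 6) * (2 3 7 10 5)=(2 3 7 10 5)(4 8 6)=[0, 1, 3, 7, 8, 2, 4, 10, 6, 9, 5]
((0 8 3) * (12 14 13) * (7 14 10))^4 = ((0 8 3)(7 14 13 12 10))^4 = (0 8 3)(7 10 12 13 14)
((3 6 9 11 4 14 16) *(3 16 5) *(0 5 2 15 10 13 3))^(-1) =(16)(0 5)(2 14 4 11 9 6 3 13 10 15)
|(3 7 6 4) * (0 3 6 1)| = |(0 3 7 1)(4 6)| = 4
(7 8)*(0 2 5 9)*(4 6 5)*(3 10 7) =[2, 1, 4, 10, 6, 9, 5, 8, 3, 0, 7] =(0 2 4 6 5 9)(3 10 7 8)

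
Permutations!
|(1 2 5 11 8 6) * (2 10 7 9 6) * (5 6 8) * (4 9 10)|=6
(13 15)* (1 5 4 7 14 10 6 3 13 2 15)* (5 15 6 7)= (1 15 2 6 3 13)(4 5)(7 14 10)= [0, 15, 6, 13, 5, 4, 3, 14, 8, 9, 7, 11, 12, 1, 10, 2]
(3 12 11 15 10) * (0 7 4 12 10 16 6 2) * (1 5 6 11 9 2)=(0 7 4 12 9 2)(1 5 6)(3 10)(11 15 16)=[7, 5, 0, 10, 12, 6, 1, 4, 8, 2, 3, 15, 9, 13, 14, 16, 11]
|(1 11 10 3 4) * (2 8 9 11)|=|(1 2 8 9 11 10 3 4)|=8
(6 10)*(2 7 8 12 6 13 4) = (2 7 8 12 6 10 13 4) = [0, 1, 7, 3, 2, 5, 10, 8, 12, 9, 13, 11, 6, 4]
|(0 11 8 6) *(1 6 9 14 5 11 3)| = 20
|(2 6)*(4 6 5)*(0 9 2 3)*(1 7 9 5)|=|(0 5 4 6 3)(1 7 9 2)|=20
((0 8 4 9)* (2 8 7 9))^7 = ((0 7 9)(2 8 4))^7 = (0 7 9)(2 8 4)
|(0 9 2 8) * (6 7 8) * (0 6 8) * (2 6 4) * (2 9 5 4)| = |(0 5 4 9 6 7)(2 8)| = 6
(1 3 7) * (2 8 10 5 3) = (1 2 8 10 5 3 7) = [0, 2, 8, 7, 4, 3, 6, 1, 10, 9, 5]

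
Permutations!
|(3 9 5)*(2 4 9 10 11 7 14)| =|(2 4 9 5 3 10 11 7 14)| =9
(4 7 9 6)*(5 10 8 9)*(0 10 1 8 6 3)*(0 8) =(0 10 6 4 7 5 1)(3 8 9) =[10, 0, 2, 8, 7, 1, 4, 5, 9, 3, 6]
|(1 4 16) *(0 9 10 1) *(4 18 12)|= |(0 9 10 1 18 12 4 16)|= 8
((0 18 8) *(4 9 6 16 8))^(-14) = ((0 18 4 9 6 16 8))^(-14) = (18)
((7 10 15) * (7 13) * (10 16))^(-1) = ((7 16 10 15 13))^(-1) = (7 13 15 10 16)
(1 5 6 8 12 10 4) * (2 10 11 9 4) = (1 5 6 8 12 11 9 4)(2 10) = [0, 5, 10, 3, 1, 6, 8, 7, 12, 4, 2, 9, 11]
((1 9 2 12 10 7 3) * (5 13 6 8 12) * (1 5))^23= (1 2 9)(3 7 10 12 8 6 13 5)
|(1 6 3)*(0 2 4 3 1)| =4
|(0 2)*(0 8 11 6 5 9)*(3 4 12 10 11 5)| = 30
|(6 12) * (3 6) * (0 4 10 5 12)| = 7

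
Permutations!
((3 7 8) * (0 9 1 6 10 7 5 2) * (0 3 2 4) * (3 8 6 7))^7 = (0 5 10 7 9 4 3 6 1)(2 8)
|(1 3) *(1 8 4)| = 4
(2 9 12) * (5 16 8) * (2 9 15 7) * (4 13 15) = [0, 1, 4, 3, 13, 16, 6, 2, 5, 12, 10, 11, 9, 15, 14, 7, 8] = (2 4 13 15 7)(5 16 8)(9 12)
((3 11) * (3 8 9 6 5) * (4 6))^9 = ((3 11 8 9 4 6 5))^9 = (3 8 4 5 11 9 6)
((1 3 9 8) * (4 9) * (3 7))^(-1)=((1 7 3 4 9 8))^(-1)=(1 8 9 4 3 7)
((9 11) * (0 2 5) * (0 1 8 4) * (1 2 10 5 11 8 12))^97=(0 10 5 2 11 9 8 4)(1 12)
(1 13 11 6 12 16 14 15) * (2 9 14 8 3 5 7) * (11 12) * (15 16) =[0, 13, 9, 5, 4, 7, 11, 2, 3, 14, 10, 6, 15, 12, 16, 1, 8] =(1 13 12 15)(2 9 14 16 8 3 5 7)(6 11)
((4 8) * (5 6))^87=((4 8)(5 6))^87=(4 8)(5 6)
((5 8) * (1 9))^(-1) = ((1 9)(5 8))^(-1) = (1 9)(5 8)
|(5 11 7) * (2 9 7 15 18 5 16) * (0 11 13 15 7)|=|(0 11 7 16 2 9)(5 13 15 18)|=12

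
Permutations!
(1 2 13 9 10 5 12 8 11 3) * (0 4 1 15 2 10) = [4, 10, 13, 15, 1, 12, 6, 7, 11, 0, 5, 3, 8, 9, 14, 2] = (0 4 1 10 5 12 8 11 3 15 2 13 9)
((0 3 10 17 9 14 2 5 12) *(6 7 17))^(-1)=(0 12 5 2 14 9 17 7 6 10 3)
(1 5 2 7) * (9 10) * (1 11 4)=(1 5 2 7 11 4)(9 10)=[0, 5, 7, 3, 1, 2, 6, 11, 8, 10, 9, 4]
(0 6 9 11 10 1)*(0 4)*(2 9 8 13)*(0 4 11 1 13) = (0 6 8)(1 11 10 13 2 9) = [6, 11, 9, 3, 4, 5, 8, 7, 0, 1, 13, 10, 12, 2]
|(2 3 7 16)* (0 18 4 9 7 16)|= 15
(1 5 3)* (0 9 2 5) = [9, 0, 5, 1, 4, 3, 6, 7, 8, 2] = (0 9 2 5 3 1)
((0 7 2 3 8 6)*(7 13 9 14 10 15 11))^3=((0 13 9 14 10 15 11 7 2 3 8 6))^3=(0 14 11 3)(2 6 9 15)(7 8 13 10)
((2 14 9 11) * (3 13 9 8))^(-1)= (2 11 9 13 3 8 14)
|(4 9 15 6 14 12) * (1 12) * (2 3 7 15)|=|(1 12 4 9 2 3 7 15 6 14)|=10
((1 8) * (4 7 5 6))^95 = (1 8)(4 6 5 7)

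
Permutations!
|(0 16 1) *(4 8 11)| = |(0 16 1)(4 8 11)| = 3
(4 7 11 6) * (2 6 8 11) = (2 6 4 7)(8 11) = [0, 1, 6, 3, 7, 5, 4, 2, 11, 9, 10, 8]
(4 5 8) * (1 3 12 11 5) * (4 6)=[0, 3, 2, 12, 1, 8, 4, 7, 6, 9, 10, 5, 11]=(1 3 12 11 5 8 6 4)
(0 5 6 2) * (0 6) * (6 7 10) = [5, 1, 7, 3, 4, 0, 2, 10, 8, 9, 6] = (0 5)(2 7 10 6)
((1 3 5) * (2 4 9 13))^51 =(2 13 9 4)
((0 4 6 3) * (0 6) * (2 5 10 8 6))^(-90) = ((0 4)(2 5 10 8 6 3))^(-90) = (10)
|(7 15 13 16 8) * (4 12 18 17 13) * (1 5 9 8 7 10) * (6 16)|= 45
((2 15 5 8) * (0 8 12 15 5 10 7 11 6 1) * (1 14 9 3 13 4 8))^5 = ((0 1)(2 5 12 15 10 7 11 6 14 9 3 13 4 8))^5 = (0 1)(2 7 3 5 11 13 12 6 4 15 14 8 10 9)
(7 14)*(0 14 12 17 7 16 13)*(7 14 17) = (0 17 14 16 13)(7 12) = [17, 1, 2, 3, 4, 5, 6, 12, 8, 9, 10, 11, 7, 0, 16, 15, 13, 14]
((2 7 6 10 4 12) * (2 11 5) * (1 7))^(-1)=((1 7 6 10 4 12 11 5 2))^(-1)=(1 2 5 11 12 4 10 6 7)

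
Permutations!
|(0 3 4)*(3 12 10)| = 5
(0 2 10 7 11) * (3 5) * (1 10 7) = (0 2 7 11)(1 10)(3 5) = [2, 10, 7, 5, 4, 3, 6, 11, 8, 9, 1, 0]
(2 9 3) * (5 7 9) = (2 5 7 9 3) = [0, 1, 5, 2, 4, 7, 6, 9, 8, 3]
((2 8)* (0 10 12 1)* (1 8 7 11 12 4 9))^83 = ((0 10 4 9 1)(2 7 11 12 8))^83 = (0 9 10 1 4)(2 12 7 8 11)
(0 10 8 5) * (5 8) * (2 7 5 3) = (0 10 3 2 7 5) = [10, 1, 7, 2, 4, 0, 6, 5, 8, 9, 3]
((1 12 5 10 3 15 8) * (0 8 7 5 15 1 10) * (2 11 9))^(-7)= ((0 8 10 3 1 12 15 7 5)(2 11 9))^(-7)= (0 10 1 15 5 8 3 12 7)(2 9 11)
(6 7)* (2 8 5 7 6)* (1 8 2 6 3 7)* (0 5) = (0 5 1 8)(3 7 6) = [5, 8, 2, 7, 4, 1, 3, 6, 0]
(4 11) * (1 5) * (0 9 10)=[9, 5, 2, 3, 11, 1, 6, 7, 8, 10, 0, 4]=(0 9 10)(1 5)(4 11)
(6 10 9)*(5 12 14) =(5 12 14)(6 10 9) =[0, 1, 2, 3, 4, 12, 10, 7, 8, 6, 9, 11, 14, 13, 5]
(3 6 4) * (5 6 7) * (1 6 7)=(1 6 4 3)(5 7)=[0, 6, 2, 1, 3, 7, 4, 5]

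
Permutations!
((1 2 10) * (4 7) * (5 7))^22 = ((1 2 10)(4 5 7))^22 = (1 2 10)(4 5 7)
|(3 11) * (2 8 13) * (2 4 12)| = 10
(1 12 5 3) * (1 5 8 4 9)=[0, 12, 2, 5, 9, 3, 6, 7, 4, 1, 10, 11, 8]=(1 12 8 4 9)(3 5)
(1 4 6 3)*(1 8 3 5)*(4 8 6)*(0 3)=(0 3 6 5 1 8)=[3, 8, 2, 6, 4, 1, 5, 7, 0]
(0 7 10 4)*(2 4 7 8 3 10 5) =[8, 1, 4, 10, 0, 2, 6, 5, 3, 9, 7] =(0 8 3 10 7 5 2 4)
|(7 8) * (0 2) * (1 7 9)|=|(0 2)(1 7 8 9)|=4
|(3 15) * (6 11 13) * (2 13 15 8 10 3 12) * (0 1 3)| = 30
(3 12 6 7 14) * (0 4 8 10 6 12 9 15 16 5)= (0 4 8 10 6 7 14 3 9 15 16 5)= [4, 1, 2, 9, 8, 0, 7, 14, 10, 15, 6, 11, 12, 13, 3, 16, 5]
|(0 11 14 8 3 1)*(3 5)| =|(0 11 14 8 5 3 1)| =7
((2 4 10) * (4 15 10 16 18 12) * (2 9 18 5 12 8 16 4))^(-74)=((2 15 10 9 18 8 16 5 12))^(-74)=(2 5 8 9 15 12 16 18 10)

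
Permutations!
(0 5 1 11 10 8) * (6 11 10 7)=[5, 10, 2, 3, 4, 1, 11, 6, 0, 9, 8, 7]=(0 5 1 10 8)(6 11 7)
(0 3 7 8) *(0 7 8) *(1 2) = (0 3 8 7)(1 2) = [3, 2, 1, 8, 4, 5, 6, 0, 7]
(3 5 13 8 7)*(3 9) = (3 5 13 8 7 9) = [0, 1, 2, 5, 4, 13, 6, 9, 7, 3, 10, 11, 12, 8]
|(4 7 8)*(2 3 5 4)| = 6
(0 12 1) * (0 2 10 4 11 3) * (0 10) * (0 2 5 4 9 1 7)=[12, 5, 2, 10, 11, 4, 6, 0, 8, 1, 9, 3, 7]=(0 12 7)(1 5 4 11 3 10 9)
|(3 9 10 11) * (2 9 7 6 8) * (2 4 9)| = |(3 7 6 8 4 9 10 11)| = 8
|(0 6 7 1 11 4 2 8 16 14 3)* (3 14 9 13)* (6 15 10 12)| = |(0 15 10 12 6 7 1 11 4 2 8 16 9 13 3)| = 15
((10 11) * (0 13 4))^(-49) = ((0 13 4)(10 11))^(-49) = (0 4 13)(10 11)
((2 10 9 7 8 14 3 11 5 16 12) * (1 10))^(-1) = ((1 10 9 7 8 14 3 11 5 16 12 2))^(-1) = (1 2 12 16 5 11 3 14 8 7 9 10)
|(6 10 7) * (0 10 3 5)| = 6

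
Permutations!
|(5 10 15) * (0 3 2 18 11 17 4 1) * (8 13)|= 24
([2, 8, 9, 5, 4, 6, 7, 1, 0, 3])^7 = [1, 6, 8, 2, 4, 9, 3, 5, 7, 0]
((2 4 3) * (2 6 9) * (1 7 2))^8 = (1 7 2 4 3 6 9)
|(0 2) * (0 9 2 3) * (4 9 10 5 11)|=6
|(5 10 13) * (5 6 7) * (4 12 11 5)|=|(4 12 11 5 10 13 6 7)|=8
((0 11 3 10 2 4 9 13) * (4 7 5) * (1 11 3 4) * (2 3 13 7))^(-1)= ((0 13)(1 11 4 9 7 5)(3 10))^(-1)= (0 13)(1 5 7 9 4 11)(3 10)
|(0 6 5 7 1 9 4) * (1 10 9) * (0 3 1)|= |(0 6 5 7 10 9 4 3 1)|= 9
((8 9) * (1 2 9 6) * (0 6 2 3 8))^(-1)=((0 6 1 3 8 2 9))^(-1)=(0 9 2 8 3 1 6)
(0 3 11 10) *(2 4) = (0 3 11 10)(2 4) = [3, 1, 4, 11, 2, 5, 6, 7, 8, 9, 0, 10]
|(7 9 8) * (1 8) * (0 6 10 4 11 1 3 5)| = |(0 6 10 4 11 1 8 7 9 3 5)| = 11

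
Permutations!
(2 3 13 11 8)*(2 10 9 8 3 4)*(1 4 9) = (1 4 2 9 8 10)(3 13 11) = [0, 4, 9, 13, 2, 5, 6, 7, 10, 8, 1, 3, 12, 11]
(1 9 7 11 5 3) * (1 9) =(3 9 7 11 5) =[0, 1, 2, 9, 4, 3, 6, 11, 8, 7, 10, 5]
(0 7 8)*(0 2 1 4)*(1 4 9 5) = (0 7 8 2 4)(1 9 5) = [7, 9, 4, 3, 0, 1, 6, 8, 2, 5]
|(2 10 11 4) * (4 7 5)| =|(2 10 11 7 5 4)| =6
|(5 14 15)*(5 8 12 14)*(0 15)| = |(0 15 8 12 14)| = 5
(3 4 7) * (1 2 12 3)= [0, 2, 12, 4, 7, 5, 6, 1, 8, 9, 10, 11, 3]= (1 2 12 3 4 7)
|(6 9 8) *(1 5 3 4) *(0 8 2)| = 20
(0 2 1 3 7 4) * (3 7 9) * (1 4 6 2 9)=(0 9 3 1 7 6 2 4)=[9, 7, 4, 1, 0, 5, 2, 6, 8, 3]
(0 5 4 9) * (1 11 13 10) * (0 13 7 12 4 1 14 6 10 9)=(0 5 1 11 7 12 4)(6 10 14)(9 13)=[5, 11, 2, 3, 0, 1, 10, 12, 8, 13, 14, 7, 4, 9, 6]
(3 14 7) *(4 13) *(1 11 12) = (1 11 12)(3 14 7)(4 13) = [0, 11, 2, 14, 13, 5, 6, 3, 8, 9, 10, 12, 1, 4, 7]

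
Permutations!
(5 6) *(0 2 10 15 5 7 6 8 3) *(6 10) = (0 2 6 7 10 15 5 8 3) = [2, 1, 6, 0, 4, 8, 7, 10, 3, 9, 15, 11, 12, 13, 14, 5]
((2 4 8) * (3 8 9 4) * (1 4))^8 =((1 4 9)(2 3 8))^8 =(1 9 4)(2 8 3)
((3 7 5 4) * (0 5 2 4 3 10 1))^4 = ((0 5 3 7 2 4 10 1))^4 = (0 2)(1 7)(3 10)(4 5)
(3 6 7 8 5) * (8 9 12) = (3 6 7 9 12 8 5) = [0, 1, 2, 6, 4, 3, 7, 9, 5, 12, 10, 11, 8]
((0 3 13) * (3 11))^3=(0 13 3 11)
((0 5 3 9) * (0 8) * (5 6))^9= (0 3)(5 8)(6 9)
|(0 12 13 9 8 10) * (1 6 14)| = |(0 12 13 9 8 10)(1 6 14)| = 6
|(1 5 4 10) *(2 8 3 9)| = |(1 5 4 10)(2 8 3 9)| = 4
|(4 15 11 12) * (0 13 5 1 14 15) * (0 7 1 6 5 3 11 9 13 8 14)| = |(0 8 14 15 9 13 3 11 12 4 7 1)(5 6)| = 12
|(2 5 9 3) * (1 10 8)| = |(1 10 8)(2 5 9 3)| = 12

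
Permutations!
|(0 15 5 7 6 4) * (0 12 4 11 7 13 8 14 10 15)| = 6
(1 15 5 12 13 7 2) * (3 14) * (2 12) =(1 15 5 2)(3 14)(7 12 13) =[0, 15, 1, 14, 4, 2, 6, 12, 8, 9, 10, 11, 13, 7, 3, 5]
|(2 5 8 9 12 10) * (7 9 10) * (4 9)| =4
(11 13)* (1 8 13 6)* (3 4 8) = (1 3 4 8 13 11 6) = [0, 3, 2, 4, 8, 5, 1, 7, 13, 9, 10, 6, 12, 11]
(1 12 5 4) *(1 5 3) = (1 12 3)(4 5) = [0, 12, 2, 1, 5, 4, 6, 7, 8, 9, 10, 11, 3]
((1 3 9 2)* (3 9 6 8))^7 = (1 9 2)(3 6 8)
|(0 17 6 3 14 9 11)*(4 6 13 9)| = 20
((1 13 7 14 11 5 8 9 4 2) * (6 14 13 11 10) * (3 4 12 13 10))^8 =((1 11 5 8 9 12 13 7 10 6 14 3 4 2))^8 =(1 10 5 14 9 4 13)(2 7 11 6 8 3 12)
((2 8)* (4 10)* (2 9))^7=(2 8 9)(4 10)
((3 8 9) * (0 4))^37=(0 4)(3 8 9)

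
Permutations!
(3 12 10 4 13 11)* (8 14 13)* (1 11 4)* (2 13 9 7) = (1 11 3 12 10)(2 13 4 8 14 9 7) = [0, 11, 13, 12, 8, 5, 6, 2, 14, 7, 1, 3, 10, 4, 9]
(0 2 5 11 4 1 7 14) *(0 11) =(0 2 5)(1 7 14 11 4) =[2, 7, 5, 3, 1, 0, 6, 14, 8, 9, 10, 4, 12, 13, 11]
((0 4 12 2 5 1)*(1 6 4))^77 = (0 1)(2 6 12 5 4)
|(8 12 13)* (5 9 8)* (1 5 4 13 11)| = 6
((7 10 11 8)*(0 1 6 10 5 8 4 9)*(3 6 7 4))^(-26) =((0 1 7 5 8 4 9)(3 6 10 11))^(-26) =(0 7 8 9 1 5 4)(3 10)(6 11)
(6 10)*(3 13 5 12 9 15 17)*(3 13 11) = (3 11)(5 12 9 15 17 13)(6 10) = [0, 1, 2, 11, 4, 12, 10, 7, 8, 15, 6, 3, 9, 5, 14, 17, 16, 13]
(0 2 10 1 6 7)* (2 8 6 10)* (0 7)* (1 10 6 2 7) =(10)(0 8 2 7 1 6) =[8, 6, 7, 3, 4, 5, 0, 1, 2, 9, 10]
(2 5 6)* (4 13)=(2 5 6)(4 13)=[0, 1, 5, 3, 13, 6, 2, 7, 8, 9, 10, 11, 12, 4]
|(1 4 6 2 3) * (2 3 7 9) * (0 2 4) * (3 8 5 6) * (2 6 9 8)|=10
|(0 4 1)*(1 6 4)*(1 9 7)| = 4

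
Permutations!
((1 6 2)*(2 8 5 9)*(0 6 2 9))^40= ((9)(0 6 8 5)(1 2))^40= (9)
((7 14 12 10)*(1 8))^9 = (1 8)(7 14 12 10)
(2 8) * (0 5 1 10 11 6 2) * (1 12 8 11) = (0 5 12 8)(1 10)(2 11 6) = [5, 10, 11, 3, 4, 12, 2, 7, 0, 9, 1, 6, 8]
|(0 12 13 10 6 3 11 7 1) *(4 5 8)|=9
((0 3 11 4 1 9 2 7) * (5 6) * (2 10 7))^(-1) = ((0 3 11 4 1 9 10 7)(5 6))^(-1) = (0 7 10 9 1 4 11 3)(5 6)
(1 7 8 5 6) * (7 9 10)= (1 9 10 7 8 5 6)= [0, 9, 2, 3, 4, 6, 1, 8, 5, 10, 7]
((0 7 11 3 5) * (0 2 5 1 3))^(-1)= (0 11 7)(1 3)(2 5)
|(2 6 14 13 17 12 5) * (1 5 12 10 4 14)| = 20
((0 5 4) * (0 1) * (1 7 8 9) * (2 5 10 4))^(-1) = (0 1 9 8 7 4 10)(2 5)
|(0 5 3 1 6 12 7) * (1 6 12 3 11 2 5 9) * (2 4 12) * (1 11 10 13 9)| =|(0 1 2 5 10 13 9 11 4 12 7)(3 6)| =22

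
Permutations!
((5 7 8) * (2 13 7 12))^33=((2 13 7 8 5 12))^33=(2 8)(5 13)(7 12)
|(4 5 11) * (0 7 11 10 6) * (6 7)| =|(0 6)(4 5 10 7 11)| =10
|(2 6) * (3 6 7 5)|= |(2 7 5 3 6)|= 5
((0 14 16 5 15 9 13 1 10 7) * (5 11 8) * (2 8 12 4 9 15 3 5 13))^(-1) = (0 7 10 1 13 8 2 9 4 12 11 16 14)(3 5)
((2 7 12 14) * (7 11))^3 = (2 12 11 14 7)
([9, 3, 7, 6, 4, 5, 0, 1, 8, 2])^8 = [9, 3, 7, 6, 4, 5, 0, 1, 8, 2]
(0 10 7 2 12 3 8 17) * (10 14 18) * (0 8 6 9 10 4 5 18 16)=(0 14 16)(2 12 3 6 9 10 7)(4 5 18)(8 17)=[14, 1, 12, 6, 5, 18, 9, 2, 17, 10, 7, 11, 3, 13, 16, 15, 0, 8, 4]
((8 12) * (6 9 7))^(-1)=((6 9 7)(8 12))^(-1)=(6 7 9)(8 12)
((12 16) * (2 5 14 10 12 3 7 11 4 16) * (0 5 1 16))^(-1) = ((0 5 14 10 12 2 1 16 3 7 11 4))^(-1) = (0 4 11 7 3 16 1 2 12 10 14 5)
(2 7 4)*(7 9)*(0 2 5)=(0 2 9 7 4 5)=[2, 1, 9, 3, 5, 0, 6, 4, 8, 7]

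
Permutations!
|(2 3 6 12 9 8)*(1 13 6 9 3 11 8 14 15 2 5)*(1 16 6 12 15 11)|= 13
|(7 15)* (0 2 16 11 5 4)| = |(0 2 16 11 5 4)(7 15)| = 6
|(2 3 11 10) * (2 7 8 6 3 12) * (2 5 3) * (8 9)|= 10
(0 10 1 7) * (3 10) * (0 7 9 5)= (0 3 10 1 9 5)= [3, 9, 2, 10, 4, 0, 6, 7, 8, 5, 1]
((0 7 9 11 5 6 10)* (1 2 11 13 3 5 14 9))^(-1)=((0 7 1 2 11 14 9 13 3 5 6 10))^(-1)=(0 10 6 5 3 13 9 14 11 2 1 7)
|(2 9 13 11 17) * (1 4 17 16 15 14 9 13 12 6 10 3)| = |(1 4 17 2 13 11 16 15 14 9 12 6 10 3)| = 14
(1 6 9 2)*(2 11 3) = [0, 6, 1, 2, 4, 5, 9, 7, 8, 11, 10, 3] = (1 6 9 11 3 2)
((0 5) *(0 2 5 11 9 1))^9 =((0 11 9 1)(2 5))^9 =(0 11 9 1)(2 5)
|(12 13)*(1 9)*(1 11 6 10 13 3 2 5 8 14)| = 12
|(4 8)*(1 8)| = |(1 8 4)| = 3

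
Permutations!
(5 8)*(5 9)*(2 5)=(2 5 8 9)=[0, 1, 5, 3, 4, 8, 6, 7, 9, 2]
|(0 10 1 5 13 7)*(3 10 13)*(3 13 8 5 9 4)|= 5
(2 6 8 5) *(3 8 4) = [0, 1, 6, 8, 3, 2, 4, 7, 5] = (2 6 4 3 8 5)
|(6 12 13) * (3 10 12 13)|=6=|(3 10 12)(6 13)|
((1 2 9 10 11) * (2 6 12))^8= (1 6 12 2 9 10 11)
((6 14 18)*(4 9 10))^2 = ((4 9 10)(6 14 18))^2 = (4 10 9)(6 18 14)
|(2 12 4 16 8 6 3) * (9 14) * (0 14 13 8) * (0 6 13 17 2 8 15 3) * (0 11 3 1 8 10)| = |(0 14 9 17 2 12 4 16 6 11 3 10)(1 8 13 15)| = 12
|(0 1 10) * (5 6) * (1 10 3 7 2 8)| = |(0 10)(1 3 7 2 8)(5 6)| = 10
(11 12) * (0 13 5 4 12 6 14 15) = [13, 1, 2, 3, 12, 4, 14, 7, 8, 9, 10, 6, 11, 5, 15, 0] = (0 13 5 4 12 11 6 14 15)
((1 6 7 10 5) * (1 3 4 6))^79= ((3 4 6 7 10 5))^79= (3 4 6 7 10 5)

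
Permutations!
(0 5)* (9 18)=(0 5)(9 18)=[5, 1, 2, 3, 4, 0, 6, 7, 8, 18, 10, 11, 12, 13, 14, 15, 16, 17, 9]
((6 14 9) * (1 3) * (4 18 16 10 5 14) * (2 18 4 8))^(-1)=(1 3)(2 8 6 9 14 5 10 16 18)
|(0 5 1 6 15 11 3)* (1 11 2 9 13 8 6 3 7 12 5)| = |(0 1 3)(2 9 13 8 6 15)(5 11 7 12)| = 12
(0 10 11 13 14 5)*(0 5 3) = (0 10 11 13 14 3) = [10, 1, 2, 0, 4, 5, 6, 7, 8, 9, 11, 13, 12, 14, 3]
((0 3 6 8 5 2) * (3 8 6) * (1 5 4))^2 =((0 8 4 1 5 2))^2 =(0 4 5)(1 2 8)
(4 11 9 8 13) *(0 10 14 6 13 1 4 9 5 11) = (0 10 14 6 13 9 8 1 4)(5 11) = [10, 4, 2, 3, 0, 11, 13, 7, 1, 8, 14, 5, 12, 9, 6]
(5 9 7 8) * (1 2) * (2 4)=(1 4 2)(5 9 7 8)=[0, 4, 1, 3, 2, 9, 6, 8, 5, 7]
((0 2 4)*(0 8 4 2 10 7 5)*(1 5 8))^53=((0 10 7 8 4 1 5))^53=(0 4 10 1 7 5 8)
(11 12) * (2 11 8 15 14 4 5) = (2 11 12 8 15 14 4 5) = [0, 1, 11, 3, 5, 2, 6, 7, 15, 9, 10, 12, 8, 13, 4, 14]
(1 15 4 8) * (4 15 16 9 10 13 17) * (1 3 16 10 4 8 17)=(1 10 13)(3 16 9 4 17 8)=[0, 10, 2, 16, 17, 5, 6, 7, 3, 4, 13, 11, 12, 1, 14, 15, 9, 8]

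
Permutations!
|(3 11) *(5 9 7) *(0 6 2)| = |(0 6 2)(3 11)(5 9 7)| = 6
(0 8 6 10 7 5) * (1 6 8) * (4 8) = (0 1 6 10 7 5)(4 8) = [1, 6, 2, 3, 8, 0, 10, 5, 4, 9, 7]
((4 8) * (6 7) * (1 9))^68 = ((1 9)(4 8)(6 7))^68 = (9)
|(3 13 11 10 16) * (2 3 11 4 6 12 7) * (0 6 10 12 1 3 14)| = |(0 6 1 3 13 4 10 16 11 12 7 2 14)| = 13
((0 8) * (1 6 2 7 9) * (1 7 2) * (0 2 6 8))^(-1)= (1 6 2 8)(7 9)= ((1 8 2 6)(7 9))^(-1)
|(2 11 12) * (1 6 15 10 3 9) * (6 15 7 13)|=|(1 15 10 3 9)(2 11 12)(6 7 13)|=15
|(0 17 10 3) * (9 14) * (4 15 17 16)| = |(0 16 4 15 17 10 3)(9 14)| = 14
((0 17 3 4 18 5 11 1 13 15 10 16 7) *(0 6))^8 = (0 13 3 10 18 7 11)(1 17 15 4 16 5 6)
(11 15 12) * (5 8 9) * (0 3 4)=(0 3 4)(5 8 9)(11 15 12)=[3, 1, 2, 4, 0, 8, 6, 7, 9, 5, 10, 15, 11, 13, 14, 12]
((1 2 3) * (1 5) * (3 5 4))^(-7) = (1 5 2)(3 4)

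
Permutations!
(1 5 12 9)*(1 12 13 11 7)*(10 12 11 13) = (13)(1 5 10 12 9 11 7) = [0, 5, 2, 3, 4, 10, 6, 1, 8, 11, 12, 7, 9, 13]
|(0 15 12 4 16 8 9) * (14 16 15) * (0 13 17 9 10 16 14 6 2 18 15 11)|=|(0 6 2 18 15 12 4 11)(8 10 16)(9 13 17)|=24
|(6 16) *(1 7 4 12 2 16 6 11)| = |(1 7 4 12 2 16 11)| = 7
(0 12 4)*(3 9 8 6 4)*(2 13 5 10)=(0 12 3 9 8 6 4)(2 13 5 10)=[12, 1, 13, 9, 0, 10, 4, 7, 6, 8, 2, 11, 3, 5]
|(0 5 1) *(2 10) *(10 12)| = |(0 5 1)(2 12 10)| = 3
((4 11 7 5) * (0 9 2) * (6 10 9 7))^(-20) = (0 9 6 4 7 2 10 11 5)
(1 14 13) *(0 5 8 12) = [5, 14, 2, 3, 4, 8, 6, 7, 12, 9, 10, 11, 0, 1, 13] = (0 5 8 12)(1 14 13)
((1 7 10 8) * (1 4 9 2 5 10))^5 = (1 7)(2 9 4 8 10 5)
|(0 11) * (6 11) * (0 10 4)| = 5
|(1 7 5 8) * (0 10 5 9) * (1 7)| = |(0 10 5 8 7 9)| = 6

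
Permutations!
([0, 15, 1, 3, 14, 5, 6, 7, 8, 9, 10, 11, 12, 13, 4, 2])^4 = (1 15 2)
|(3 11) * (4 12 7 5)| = |(3 11)(4 12 7 5)| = 4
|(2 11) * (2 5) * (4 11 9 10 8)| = 7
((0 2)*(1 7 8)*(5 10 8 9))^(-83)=(0 2)(1 7 9 5 10 8)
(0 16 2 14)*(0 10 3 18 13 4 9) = (0 16 2 14 10 3 18 13 4 9) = [16, 1, 14, 18, 9, 5, 6, 7, 8, 0, 3, 11, 12, 4, 10, 15, 2, 17, 13]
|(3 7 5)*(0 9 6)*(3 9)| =6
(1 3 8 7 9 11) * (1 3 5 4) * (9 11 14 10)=(1 5 4)(3 8 7 11)(9 14 10)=[0, 5, 2, 8, 1, 4, 6, 11, 7, 14, 9, 3, 12, 13, 10]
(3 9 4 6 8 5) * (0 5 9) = (0 5 3)(4 6 8 9) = [5, 1, 2, 0, 6, 3, 8, 7, 9, 4]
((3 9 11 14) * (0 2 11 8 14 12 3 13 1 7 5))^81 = (0 1 8 12)(2 7 14 3)(5 13 9 11)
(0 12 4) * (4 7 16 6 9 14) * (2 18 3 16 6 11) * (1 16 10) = [12, 16, 18, 10, 0, 5, 9, 6, 8, 14, 1, 2, 7, 13, 4, 15, 11, 17, 3] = (0 12 7 6 9 14 4)(1 16 11 2 18 3 10)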